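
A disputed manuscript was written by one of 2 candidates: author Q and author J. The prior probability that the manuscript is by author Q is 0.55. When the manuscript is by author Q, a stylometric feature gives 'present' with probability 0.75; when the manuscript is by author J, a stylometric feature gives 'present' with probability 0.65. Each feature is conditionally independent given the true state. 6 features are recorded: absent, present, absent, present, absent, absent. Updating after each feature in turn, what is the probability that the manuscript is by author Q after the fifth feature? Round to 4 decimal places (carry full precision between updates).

After 'absent': P(author Q) = 0.25·0.5500 / (0.25·0.5500 + 0.35·0.4500) ≈ 0.4661
After 'present': P(author Q) = 0.75·0.4661 / (0.75·0.4661 + 0.65·0.5339) ≈ 0.5018
After 'absent': P(author Q) = 0.25·0.5018 / (0.25·0.5018 + 0.35·0.4982) ≈ 0.4184
After 'present': P(author Q) = 0.75·0.4184 / (0.75·0.4184 + 0.65·0.5816) ≈ 0.4536
After 'absent': P(author Q) = 0.25·0.4536 / (0.25·0.4536 + 0.35·0.5464) ≈ 0.3723

0.3723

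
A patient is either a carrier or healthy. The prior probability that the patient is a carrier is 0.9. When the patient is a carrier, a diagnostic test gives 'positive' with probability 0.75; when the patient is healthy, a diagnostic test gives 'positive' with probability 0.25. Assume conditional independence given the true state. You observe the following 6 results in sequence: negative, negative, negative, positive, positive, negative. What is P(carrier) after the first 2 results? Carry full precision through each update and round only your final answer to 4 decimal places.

0.5000

Each posterior becomes the prior for the next update.
After 'negative': P(carrier) = 0.25·0.9000 / (0.25·0.9000 + 0.75·0.1000) ≈ 0.7500
After 'negative': P(carrier) = 0.25·0.7500 / (0.25·0.7500 + 0.75·0.2500) ≈ 0.5000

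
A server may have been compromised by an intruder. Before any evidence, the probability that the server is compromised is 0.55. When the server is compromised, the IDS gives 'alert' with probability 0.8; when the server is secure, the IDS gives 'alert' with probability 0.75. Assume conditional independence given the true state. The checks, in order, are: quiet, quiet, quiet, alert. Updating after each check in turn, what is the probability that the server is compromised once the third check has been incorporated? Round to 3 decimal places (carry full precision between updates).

Apply Bayes' rule sequentially, carrying P(compromised) forward.
After 'quiet': P(compromised) = 0.2·0.5500 / (0.2·0.5500 + 0.25·0.4500) ≈ 0.4944
After 'quiet': P(compromised) = 0.2·0.4944 / (0.2·0.4944 + 0.25·0.5056) ≈ 0.4389
After 'quiet': P(compromised) = 0.2·0.4389 / (0.2·0.4389 + 0.25·0.5611) ≈ 0.3849

0.385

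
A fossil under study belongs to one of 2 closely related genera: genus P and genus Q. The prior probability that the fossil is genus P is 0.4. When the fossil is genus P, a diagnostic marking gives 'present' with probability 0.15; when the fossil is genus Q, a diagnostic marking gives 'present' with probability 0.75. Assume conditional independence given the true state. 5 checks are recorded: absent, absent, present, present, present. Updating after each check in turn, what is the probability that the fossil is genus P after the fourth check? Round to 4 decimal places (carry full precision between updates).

0.2356

After 'absent': P(genus P) = 0.85·0.4000 / (0.85·0.4000 + 0.25·0.6000) ≈ 0.6939
After 'absent': P(genus P) = 0.85·0.6939 / (0.85·0.6939 + 0.25·0.3061) ≈ 0.8851
After 'present': P(genus P) = 0.15·0.8851 / (0.15·0.8851 + 0.75·0.1149) ≈ 0.6065
After 'present': P(genus P) = 0.15·0.6065 / (0.15·0.6065 + 0.75·0.3935) ≈ 0.2356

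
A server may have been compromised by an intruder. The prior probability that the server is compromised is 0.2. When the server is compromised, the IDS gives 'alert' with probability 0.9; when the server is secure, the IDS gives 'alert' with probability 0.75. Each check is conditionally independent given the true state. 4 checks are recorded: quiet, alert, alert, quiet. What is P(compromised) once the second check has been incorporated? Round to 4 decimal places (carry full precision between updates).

0.1071

After 'quiet': P(compromised) = 0.1·0.2000 / (0.1·0.2000 + 0.25·0.8000) ≈ 0.0909
After 'alert': P(compromised) = 0.9·0.0909 / (0.9·0.0909 + 0.75·0.9091) ≈ 0.1071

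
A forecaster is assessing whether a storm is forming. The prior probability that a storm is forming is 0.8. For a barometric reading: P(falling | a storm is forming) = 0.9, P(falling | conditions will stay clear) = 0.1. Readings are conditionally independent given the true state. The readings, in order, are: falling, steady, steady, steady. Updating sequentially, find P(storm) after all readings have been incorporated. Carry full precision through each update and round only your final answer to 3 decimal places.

After 'falling': P(storm) = 0.9·0.8000 / (0.9·0.8000 + 0.1·0.2000) ≈ 0.9730
After 'steady': P(storm) = 0.1·0.9730 / (0.1·0.9730 + 0.9·0.0270) ≈ 0.8000
After 'steady': P(storm) = 0.1·0.8000 / (0.1·0.8000 + 0.9·0.2000) ≈ 0.3077
After 'steady': P(storm) = 0.1·0.3077 / (0.1·0.3077 + 0.9·0.6923) ≈ 0.0471

0.047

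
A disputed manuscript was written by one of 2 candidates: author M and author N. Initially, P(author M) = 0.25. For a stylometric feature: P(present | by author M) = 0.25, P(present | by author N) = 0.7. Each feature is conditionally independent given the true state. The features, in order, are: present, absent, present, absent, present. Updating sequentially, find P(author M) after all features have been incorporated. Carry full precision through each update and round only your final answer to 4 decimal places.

Each posterior becomes the prior for the next update.
After 'present': P(author M) = 0.25·0.2500 / (0.25·0.2500 + 0.7·0.7500) ≈ 0.1064
After 'absent': P(author M) = 0.75·0.1064 / (0.75·0.1064 + 0.3·0.8936) ≈ 0.2294
After 'present': P(author M) = 0.25·0.2294 / (0.25·0.2294 + 0.7·0.7706) ≈ 0.0961
After 'absent': P(author M) = 0.75·0.0961 / (0.75·0.0961 + 0.3·0.9039) ≈ 0.2099
After 'present': P(author M) = 0.25·0.2099 / (0.25·0.2099 + 0.7·0.7901) ≈ 0.0867

0.0867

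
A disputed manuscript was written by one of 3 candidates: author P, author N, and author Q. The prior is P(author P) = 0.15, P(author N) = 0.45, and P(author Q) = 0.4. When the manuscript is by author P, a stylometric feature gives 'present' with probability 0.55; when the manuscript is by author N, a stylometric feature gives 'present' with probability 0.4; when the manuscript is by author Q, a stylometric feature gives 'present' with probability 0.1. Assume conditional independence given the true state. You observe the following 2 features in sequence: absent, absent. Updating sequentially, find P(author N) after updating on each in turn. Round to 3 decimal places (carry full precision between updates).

After 'absent': normaliser = 0.45·0.1500 + 0.6·0.4500 + 0.9·0.4000; P(author P) ≈ 0.0968, P(author N) ≈ 0.3871, P(author Q) ≈ 0.5161
After 'absent': normaliser = 0.45·0.0968 + 0.6·0.3871 + 0.9·0.5161; P(author P) ≈ 0.0588, P(author N) ≈ 0.3137, P(author Q) ≈ 0.6275

0.314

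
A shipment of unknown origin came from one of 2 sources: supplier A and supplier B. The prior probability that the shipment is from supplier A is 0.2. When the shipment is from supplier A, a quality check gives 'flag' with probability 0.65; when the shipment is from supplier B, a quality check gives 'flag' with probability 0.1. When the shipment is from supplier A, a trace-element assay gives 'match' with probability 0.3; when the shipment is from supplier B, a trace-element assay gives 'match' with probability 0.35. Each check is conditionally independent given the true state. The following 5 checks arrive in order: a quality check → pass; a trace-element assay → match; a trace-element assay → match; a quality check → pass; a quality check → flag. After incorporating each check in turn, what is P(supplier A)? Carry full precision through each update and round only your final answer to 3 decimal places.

0.153

After a quality check='pass': P(supplier A) = 0.35·0.2000 / (0.35·0.2000 + 0.9·0.8000) ≈ 0.0886
After a trace-element assay='match': P(supplier A) = 0.3·0.0886 / (0.3·0.0886 + 0.35·0.9114) ≈ 0.0769
After a trace-element assay='match': P(supplier A) = 0.3·0.0769 / (0.3·0.0769 + 0.35·0.9231) ≈ 0.0667
After a quality check='pass': P(supplier A) = 0.35·0.0667 / (0.35·0.0667 + 0.9·0.9333) ≈ 0.0270
After a quality check='flag': P(supplier A) = 0.65·0.0270 / (0.65·0.0270 + 0.1·0.9730) ≈ 0.1529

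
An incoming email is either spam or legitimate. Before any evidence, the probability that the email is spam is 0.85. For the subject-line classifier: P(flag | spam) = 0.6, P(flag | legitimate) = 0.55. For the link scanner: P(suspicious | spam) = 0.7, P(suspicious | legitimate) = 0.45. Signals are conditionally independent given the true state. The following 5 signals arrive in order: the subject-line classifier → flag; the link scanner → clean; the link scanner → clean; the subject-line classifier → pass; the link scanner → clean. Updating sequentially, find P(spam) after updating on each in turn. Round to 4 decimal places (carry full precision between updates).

After the subject-line classifier='flag': P(spam) = 0.6·0.8500 / (0.6·0.8500 + 0.55·0.1500) ≈ 0.8608
After the link scanner='clean': P(spam) = 0.3·0.8608 / (0.3·0.8608 + 0.55·0.1392) ≈ 0.7713
After the link scanner='clean': P(spam) = 0.3·0.7713 / (0.3·0.7713 + 0.55·0.2287) ≈ 0.6478
After the subject-line classifier='pass': P(spam) = 0.4·0.6478 / (0.4·0.6478 + 0.45·0.3522) ≈ 0.6205
After the link scanner='clean': P(spam) = 0.3·0.6205 / (0.3·0.6205 + 0.55·0.3795) ≈ 0.4714

0.4714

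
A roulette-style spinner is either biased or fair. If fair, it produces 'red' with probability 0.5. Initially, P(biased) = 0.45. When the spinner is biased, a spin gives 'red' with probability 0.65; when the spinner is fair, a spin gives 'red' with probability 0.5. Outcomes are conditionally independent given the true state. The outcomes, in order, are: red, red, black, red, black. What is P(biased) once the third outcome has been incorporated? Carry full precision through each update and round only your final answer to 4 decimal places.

0.4918

After 'red': P(biased) = 0.65·0.4500 / (0.65·0.4500 + 0.5·0.5500) ≈ 0.5154
After 'red': P(biased) = 0.65·0.5154 / (0.65·0.5154 + 0.5·0.4846) ≈ 0.5803
After 'black': P(biased) = 0.35·0.5803 / (0.35·0.5803 + 0.5·0.4197) ≈ 0.4918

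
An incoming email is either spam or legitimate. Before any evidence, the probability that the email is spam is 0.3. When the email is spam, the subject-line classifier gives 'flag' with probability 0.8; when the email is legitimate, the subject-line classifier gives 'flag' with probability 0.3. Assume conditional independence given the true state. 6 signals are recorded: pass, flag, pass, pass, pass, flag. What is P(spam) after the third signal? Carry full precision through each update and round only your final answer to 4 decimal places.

After 'pass': P(spam) = 0.2·0.3000 / (0.2·0.3000 + 0.7·0.7000) ≈ 0.1091
After 'flag': P(spam) = 0.8·0.1091 / (0.8·0.1091 + 0.3·0.8909) ≈ 0.2462
After 'pass': P(spam) = 0.2·0.2462 / (0.2·0.2462 + 0.7·0.7538) ≈ 0.0853

0.0853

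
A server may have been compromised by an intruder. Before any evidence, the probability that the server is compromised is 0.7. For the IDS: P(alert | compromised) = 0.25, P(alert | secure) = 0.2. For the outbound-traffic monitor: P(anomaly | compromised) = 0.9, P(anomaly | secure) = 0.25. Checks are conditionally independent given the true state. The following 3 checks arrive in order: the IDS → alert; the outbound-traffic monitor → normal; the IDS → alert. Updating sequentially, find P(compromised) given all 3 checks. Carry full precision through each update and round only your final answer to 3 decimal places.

After the IDS='alert': P(compromised) = 0.25·0.7000 / (0.25·0.7000 + 0.2·0.3000) ≈ 0.7447
After the outbound-traffic monitor='normal': P(compromised) = 0.1·0.7447 / (0.1·0.7447 + 0.75·0.2553) ≈ 0.2800
After the IDS='alert': P(compromised) = 0.25·0.2800 / (0.25·0.2800 + 0.2·0.7200) ≈ 0.3271

0.327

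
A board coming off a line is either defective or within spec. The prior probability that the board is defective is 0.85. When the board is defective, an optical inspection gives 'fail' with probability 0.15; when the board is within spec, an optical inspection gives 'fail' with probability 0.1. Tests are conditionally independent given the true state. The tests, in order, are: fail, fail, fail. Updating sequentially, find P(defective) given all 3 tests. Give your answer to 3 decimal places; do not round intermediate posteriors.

After 'fail': P(defective) = 0.15·0.8500 / (0.15·0.8500 + 0.1·0.1500) ≈ 0.8947
After 'fail': P(defective) = 0.15·0.8947 / (0.15·0.8947 + 0.1·0.1053) ≈ 0.9273
After 'fail': P(defective) = 0.15·0.9273 / (0.15·0.9273 + 0.1·0.0727) ≈ 0.9503

0.950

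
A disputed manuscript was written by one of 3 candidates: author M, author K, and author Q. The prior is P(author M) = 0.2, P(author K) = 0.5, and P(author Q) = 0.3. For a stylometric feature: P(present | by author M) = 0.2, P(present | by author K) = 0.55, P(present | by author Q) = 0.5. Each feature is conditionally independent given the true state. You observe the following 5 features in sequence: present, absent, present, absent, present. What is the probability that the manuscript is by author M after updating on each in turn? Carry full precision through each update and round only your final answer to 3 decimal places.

After 'present': normaliser = 0.2·0.2000 + 0.55·0.5000 + 0.5·0.3000; P(author M) ≈ 0.0860, P(author K) ≈ 0.5914, P(author Q) ≈ 0.3226
After 'absent': normaliser = 0.8·0.0860 + 0.45·0.5914 + 0.5·0.3226; P(author M) ≈ 0.1387, P(author K) ≈ 0.5363, P(author Q) ≈ 0.3250
After 'present': normaliser = 0.2·0.1387 + 0.55·0.5363 + 0.5·0.3250; P(author M) ≈ 0.0572, P(author K) ≈ 0.6079, P(author Q) ≈ 0.3349
After 'absent': normaliser = 0.8·0.0572 + 0.45·0.6079 + 0.5·0.3349; P(author M) ≈ 0.0939, P(author K) ≈ 0.5620, P(author Q) ≈ 0.3440
After 'present': normaliser = 0.2·0.0939 + 0.55·0.5620 + 0.5·0.3440; P(author M) ≈ 0.0376, P(author K) ≈ 0.6183, P(author Q) ≈ 0.3441

0.038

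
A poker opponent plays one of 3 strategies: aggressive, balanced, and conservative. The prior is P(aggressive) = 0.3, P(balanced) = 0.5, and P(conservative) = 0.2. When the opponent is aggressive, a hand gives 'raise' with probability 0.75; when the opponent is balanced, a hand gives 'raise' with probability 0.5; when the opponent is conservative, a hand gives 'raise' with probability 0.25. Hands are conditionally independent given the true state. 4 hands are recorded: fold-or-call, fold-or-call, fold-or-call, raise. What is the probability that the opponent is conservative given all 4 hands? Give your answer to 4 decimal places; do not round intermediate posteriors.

After 'fold-or-call': normaliser = 0.25·0.3000 + 0.5·0.5000 + 0.75·0.2000; P(aggressive) ≈ 0.1579, P(balanced) ≈ 0.5263, P(conservative) ≈ 0.3158
After 'fold-or-call': normaliser = 0.25·0.1579 + 0.5·0.5263 + 0.75·0.3158; P(aggressive) ≈ 0.0732, P(balanced) ≈ 0.4878, P(conservative) ≈ 0.4390
After 'fold-or-call': normaliser = 0.25·0.0732 + 0.5·0.4878 + 0.75·0.4390; P(aggressive) ≈ 0.0309, P(balanced) ≈ 0.4124, P(conservative) ≈ 0.5567
After 'raise': normaliser = 0.75·0.0309 + 0.5·0.4124 + 0.25·0.5567; P(aggressive) ≈ 0.0629, P(balanced) ≈ 0.5594, P(conservative) ≈ 0.3776

0.3776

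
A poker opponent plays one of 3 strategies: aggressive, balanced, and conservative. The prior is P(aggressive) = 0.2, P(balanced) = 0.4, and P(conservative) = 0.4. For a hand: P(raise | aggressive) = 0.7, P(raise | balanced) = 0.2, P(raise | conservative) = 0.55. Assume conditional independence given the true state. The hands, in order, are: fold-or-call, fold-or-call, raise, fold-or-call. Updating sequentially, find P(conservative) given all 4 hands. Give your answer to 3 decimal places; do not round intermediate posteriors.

After 'fold-or-call': normaliser = 0.3·0.2000 + 0.8·0.4000 + 0.45·0.4000; P(aggressive) ≈ 0.1071, P(balanced) ≈ 0.5714, P(conservative) ≈ 0.3214
After 'fold-or-call': normaliser = 0.3·0.1071 + 0.8·0.5714 + 0.45·0.3214; P(aggressive) ≈ 0.0507, P(balanced) ≈ 0.7211, P(conservative) ≈ 0.2282
After 'raise': normaliser = 0.7·0.0507 + 0.2·0.7211 + 0.55·0.2282; P(aggressive) ≈ 0.1163, P(balanced) ≈ 0.4725, P(conservative) ≈ 0.4112
After 'fold-or-call': normaliser = 0.3·0.1163 + 0.8·0.4725 + 0.45·0.4112; P(aggressive) ≈ 0.0583, P(balanced) ≈ 0.6322, P(conservative) ≈ 0.3094

0.309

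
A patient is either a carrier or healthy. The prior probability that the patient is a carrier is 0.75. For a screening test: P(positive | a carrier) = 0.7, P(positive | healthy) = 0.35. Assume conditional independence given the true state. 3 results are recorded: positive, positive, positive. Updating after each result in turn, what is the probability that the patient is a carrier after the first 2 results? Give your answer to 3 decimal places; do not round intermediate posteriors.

After 'positive': P(carrier) = 0.7·0.7500 / (0.7·0.7500 + 0.35·0.2500) ≈ 0.8571
After 'positive': P(carrier) = 0.7·0.8571 / (0.7·0.8571 + 0.35·0.1429) ≈ 0.9231

0.923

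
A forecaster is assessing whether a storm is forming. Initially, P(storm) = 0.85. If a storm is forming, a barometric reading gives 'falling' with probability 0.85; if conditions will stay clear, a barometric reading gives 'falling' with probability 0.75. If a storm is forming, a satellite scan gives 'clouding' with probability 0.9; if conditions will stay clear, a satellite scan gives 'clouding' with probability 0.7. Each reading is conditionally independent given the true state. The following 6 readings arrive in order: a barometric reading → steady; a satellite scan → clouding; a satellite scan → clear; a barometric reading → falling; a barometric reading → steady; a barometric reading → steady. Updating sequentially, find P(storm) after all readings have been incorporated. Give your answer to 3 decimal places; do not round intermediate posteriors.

After a barometric reading='steady': P(storm) = 0.15·0.8500 / (0.15·0.8500 + 0.25·0.1500) ≈ 0.7727
After a satellite scan='clouding': P(storm) = 0.9·0.7727 / (0.9·0.7727 + 0.7·0.2273) ≈ 0.8138
After a satellite scan='clear': P(storm) = 0.1·0.8138 / (0.1·0.8138 + 0.3·0.1862) ≈ 0.5930
After a barometric reading='falling': P(storm) = 0.85·0.5930 / (0.85·0.5930 + 0.75·0.4070) ≈ 0.6228
After a barometric reading='steady': P(storm) = 0.15·0.6228 / (0.15·0.6228 + 0.25·0.3772) ≈ 0.4977
After a barometric reading='steady': P(storm) = 0.15·0.4977 / (0.15·0.4977 + 0.25·0.5023) ≈ 0.3728

0.373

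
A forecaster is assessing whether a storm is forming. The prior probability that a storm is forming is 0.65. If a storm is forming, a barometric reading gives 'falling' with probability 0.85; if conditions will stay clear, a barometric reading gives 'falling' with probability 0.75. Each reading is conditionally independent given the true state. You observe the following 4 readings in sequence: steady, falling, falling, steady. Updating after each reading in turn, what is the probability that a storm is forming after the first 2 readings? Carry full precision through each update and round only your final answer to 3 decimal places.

0.558

After 'steady': P(storm) = 0.15·0.6500 / (0.15·0.6500 + 0.25·0.3500) ≈ 0.5270
After 'falling': P(storm) = 0.85·0.5270 / (0.85·0.5270 + 0.75·0.4730) ≈ 0.5581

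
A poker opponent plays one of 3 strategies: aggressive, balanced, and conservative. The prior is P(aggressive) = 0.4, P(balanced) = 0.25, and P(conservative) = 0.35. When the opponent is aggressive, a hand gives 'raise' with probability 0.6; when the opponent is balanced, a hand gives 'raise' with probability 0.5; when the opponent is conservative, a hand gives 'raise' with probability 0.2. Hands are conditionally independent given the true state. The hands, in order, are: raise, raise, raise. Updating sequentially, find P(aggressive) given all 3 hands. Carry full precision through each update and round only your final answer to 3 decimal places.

Each posterior becomes the prior for the next update.
After 'raise': normaliser = 0.6·0.4000 + 0.5·0.2500 + 0.2·0.3500; P(aggressive) ≈ 0.5517, P(balanced) ≈ 0.2874, P(conservative) ≈ 0.1609
After 'raise': normaliser = 0.6·0.5517 + 0.5·0.2874 + 0.2·0.1609; P(aggressive) ≈ 0.6531, P(balanced) ≈ 0.2834, P(conservative) ≈ 0.0635
After 'raise': normaliser = 0.6·0.6531 + 0.5·0.2834 + 0.2·0.0635; P(aggressive) ≈ 0.7173, P(balanced) ≈ 0.2594, P(conservative) ≈ 0.0232

0.717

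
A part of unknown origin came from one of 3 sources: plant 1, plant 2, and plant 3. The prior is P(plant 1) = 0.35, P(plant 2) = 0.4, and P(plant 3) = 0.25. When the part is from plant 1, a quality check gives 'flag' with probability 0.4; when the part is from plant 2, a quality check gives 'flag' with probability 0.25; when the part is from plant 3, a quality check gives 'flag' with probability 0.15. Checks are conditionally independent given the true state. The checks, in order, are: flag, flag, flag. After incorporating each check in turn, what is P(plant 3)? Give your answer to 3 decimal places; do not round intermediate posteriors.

0.029

After 'flag': normaliser = 0.4·0.3500 + 0.25·0.4000 + 0.15·0.2500; P(plant 1) ≈ 0.5045, P(plant 2) ≈ 0.3604, P(plant 3) ≈ 0.1351
After 'flag': normaliser = 0.4·0.5045 + 0.25·0.3604 + 0.15·0.1351; P(plant 1) ≈ 0.6465, P(plant 2) ≈ 0.2886, P(plant 3) ≈ 0.0649
After 'flag': normaliser = 0.4·0.6465 + 0.25·0.2886 + 0.15·0.0649; P(plant 1) ≈ 0.7595, P(plant 2) ≈ 0.2119, P(plant 3) ≈ 0.0286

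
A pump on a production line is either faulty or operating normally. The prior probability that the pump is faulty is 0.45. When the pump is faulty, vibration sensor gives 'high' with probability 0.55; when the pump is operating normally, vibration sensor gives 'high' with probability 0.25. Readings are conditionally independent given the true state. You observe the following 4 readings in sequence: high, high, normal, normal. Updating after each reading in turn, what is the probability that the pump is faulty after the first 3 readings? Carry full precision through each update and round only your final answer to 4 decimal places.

Each posterior becomes the prior for the next update.
After 'high': P(faulty) = 0.55·0.4500 / (0.55·0.4500 + 0.25·0.5500) ≈ 0.6429
After 'high': P(faulty) = 0.55·0.6429 / (0.55·0.6429 + 0.25·0.3571) ≈ 0.7984
After 'normal': P(faulty) = 0.45·0.7984 / (0.45·0.7984 + 0.75·0.2016) ≈ 0.7038

0.7038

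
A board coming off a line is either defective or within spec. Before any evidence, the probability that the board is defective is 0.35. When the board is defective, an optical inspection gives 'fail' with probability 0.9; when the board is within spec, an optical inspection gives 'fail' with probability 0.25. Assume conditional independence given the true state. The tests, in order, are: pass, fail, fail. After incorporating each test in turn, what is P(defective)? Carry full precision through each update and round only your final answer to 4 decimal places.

Apply Bayes' rule sequentially, carrying P(defective) forward.
After 'pass': P(defective) = 0.1·0.3500 / (0.1·0.3500 + 0.75·0.6500) ≈ 0.0670
After 'fail': P(defective) = 0.9·0.0670 / (0.9·0.0670 + 0.25·0.9330) ≈ 0.2054
After 'fail': P(defective) = 0.9·0.2054 / (0.9·0.2054 + 0.25·0.7946) ≈ 0.4820

0.4820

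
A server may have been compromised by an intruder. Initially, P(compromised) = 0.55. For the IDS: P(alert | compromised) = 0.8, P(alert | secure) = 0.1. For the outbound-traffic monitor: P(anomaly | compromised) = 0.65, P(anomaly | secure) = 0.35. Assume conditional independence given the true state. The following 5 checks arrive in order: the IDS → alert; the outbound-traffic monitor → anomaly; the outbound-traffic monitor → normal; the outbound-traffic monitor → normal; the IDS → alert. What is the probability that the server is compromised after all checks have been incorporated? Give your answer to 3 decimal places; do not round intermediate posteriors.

After the IDS='alert': P(compromised) = 0.8·0.5500 / (0.8·0.5500 + 0.1·0.4500) ≈ 0.9072
After the outbound-traffic monitor='anomaly': P(compromised) = 0.65·0.9072 / (0.65·0.9072 + 0.35·0.0928) ≈ 0.9478
After the outbound-traffic monitor='normal': P(compromised) = 0.35·0.9478 / (0.35·0.9478 + 0.65·0.0522) ≈ 0.9072
After the outbound-traffic monitor='normal': P(compromised) = 0.35·0.9072 / (0.35·0.9072 + 0.65·0.0928) ≈ 0.8404
After the IDS='alert': P(compromised) = 0.8·0.8404 / (0.8·0.8404 + 0.1·0.1596) ≈ 0.9768

0.977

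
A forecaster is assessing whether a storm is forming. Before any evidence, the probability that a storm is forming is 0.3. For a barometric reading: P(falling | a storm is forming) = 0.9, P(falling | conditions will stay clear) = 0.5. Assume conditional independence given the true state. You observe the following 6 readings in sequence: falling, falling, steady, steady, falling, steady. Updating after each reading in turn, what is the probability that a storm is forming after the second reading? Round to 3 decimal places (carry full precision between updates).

0.581

After 'falling': P(storm) = 0.9·0.3000 / (0.9·0.3000 + 0.5·0.7000) ≈ 0.4355
After 'falling': P(storm) = 0.9·0.4355 / (0.9·0.4355 + 0.5·0.5645) ≈ 0.5813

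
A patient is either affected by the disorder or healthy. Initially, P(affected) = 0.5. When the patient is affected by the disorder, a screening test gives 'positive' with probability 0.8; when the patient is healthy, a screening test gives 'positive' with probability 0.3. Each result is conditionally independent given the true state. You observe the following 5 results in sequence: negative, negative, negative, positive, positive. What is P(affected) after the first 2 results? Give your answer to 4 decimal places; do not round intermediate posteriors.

0.0755

Apply Bayes' rule sequentially, carrying P(affected) forward.
After 'negative': P(affected) = 0.2·0.5000 / (0.2·0.5000 + 0.7·0.5000) ≈ 0.2222
After 'negative': P(affected) = 0.2·0.2222 / (0.2·0.2222 + 0.7·0.7778) ≈ 0.0755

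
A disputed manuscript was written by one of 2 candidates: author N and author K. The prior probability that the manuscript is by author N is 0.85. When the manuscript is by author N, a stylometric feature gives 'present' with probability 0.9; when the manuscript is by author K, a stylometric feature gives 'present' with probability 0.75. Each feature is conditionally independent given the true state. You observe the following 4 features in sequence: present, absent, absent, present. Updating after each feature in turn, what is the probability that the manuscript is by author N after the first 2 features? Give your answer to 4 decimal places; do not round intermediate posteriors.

0.7312

Each posterior becomes the prior for the next update.
After 'present': P(author N) = 0.9·0.8500 / (0.9·0.8500 + 0.75·0.1500) ≈ 0.8718
After 'absent': P(author N) = 0.1·0.8718 / (0.1·0.8718 + 0.25·0.1282) ≈ 0.7312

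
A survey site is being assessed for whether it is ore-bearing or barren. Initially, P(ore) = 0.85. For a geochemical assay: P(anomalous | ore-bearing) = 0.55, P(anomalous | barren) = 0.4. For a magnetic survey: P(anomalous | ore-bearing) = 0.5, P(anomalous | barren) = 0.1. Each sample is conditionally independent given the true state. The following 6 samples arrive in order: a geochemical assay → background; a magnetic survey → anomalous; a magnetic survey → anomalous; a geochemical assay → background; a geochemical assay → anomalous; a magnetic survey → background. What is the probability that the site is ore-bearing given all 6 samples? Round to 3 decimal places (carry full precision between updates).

After a geochemical assay='background': P(ore) = 0.45·0.8500 / (0.45·0.8500 + 0.6·0.1500) ≈ 0.8095
After a magnetic survey='anomalous': P(ore) = 0.5·0.8095 / (0.5·0.8095 + 0.1·0.1905) ≈ 0.9551
After a magnetic survey='anomalous': P(ore) = 0.5·0.9551 / (0.5·0.9551 + 0.1·0.0449) ≈ 0.9907
After a geochemical assay='background': P(ore) = 0.45·0.9907 / (0.45·0.9907 + 0.6·0.0093) ≈ 0.9876
After a geochemical assay='anomalous': P(ore) = 0.55·0.9876 / (0.55·0.9876 + 0.4·0.0124) ≈ 0.9910
After a magnetic survey='background': P(ore) = 0.5·0.9910 / (0.5·0.9910 + 0.9·0.0090) ≈ 0.9838

0.984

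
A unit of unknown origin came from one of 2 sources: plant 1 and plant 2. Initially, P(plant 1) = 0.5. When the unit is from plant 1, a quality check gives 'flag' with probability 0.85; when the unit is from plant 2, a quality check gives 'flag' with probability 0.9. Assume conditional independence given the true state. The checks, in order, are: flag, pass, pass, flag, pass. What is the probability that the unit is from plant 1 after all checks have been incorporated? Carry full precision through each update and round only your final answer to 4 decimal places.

0.7506

After 'flag': P(plant 1) = 0.85·0.5000 / (0.85·0.5000 + 0.9·0.5000) ≈ 0.4857
After 'pass': P(plant 1) = 0.15·0.4857 / (0.15·0.4857 + 0.1·0.5143) ≈ 0.5862
After 'pass': P(plant 1) = 0.15·0.5862 / (0.15·0.5862 + 0.1·0.4138) ≈ 0.6800
After 'flag': P(plant 1) = 0.85·0.6800 / (0.85·0.6800 + 0.9·0.3200) ≈ 0.6674
After 'pass': P(plant 1) = 0.15·0.6674 / (0.15·0.6674 + 0.1·0.3326) ≈ 0.7506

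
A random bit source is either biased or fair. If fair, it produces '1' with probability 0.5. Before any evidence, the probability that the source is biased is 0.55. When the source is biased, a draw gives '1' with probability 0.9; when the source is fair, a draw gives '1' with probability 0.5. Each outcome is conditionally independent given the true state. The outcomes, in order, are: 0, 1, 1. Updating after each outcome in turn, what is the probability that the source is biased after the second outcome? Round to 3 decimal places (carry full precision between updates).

0.306

After '0': P(biased) = 0.1·0.5500 / (0.1·0.5500 + 0.5·0.4500) ≈ 0.1964
After '1': P(biased) = 0.9·0.1964 / (0.9·0.1964 + 0.5·0.8036) ≈ 0.3056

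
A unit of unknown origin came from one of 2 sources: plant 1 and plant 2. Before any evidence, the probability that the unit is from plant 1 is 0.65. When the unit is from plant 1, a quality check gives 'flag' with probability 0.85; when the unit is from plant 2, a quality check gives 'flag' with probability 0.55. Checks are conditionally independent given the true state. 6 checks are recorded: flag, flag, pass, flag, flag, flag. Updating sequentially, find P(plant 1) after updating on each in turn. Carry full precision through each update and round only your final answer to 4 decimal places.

After 'flag': P(plant 1) = 0.85·0.6500 / (0.85·0.6500 + 0.55·0.3500) ≈ 0.7416
After 'flag': P(plant 1) = 0.85·0.7416 / (0.85·0.7416 + 0.55·0.2584) ≈ 0.8160
After 'pass': P(plant 1) = 0.15·0.8160 / (0.15·0.8160 + 0.45·0.1840) ≈ 0.5965
After 'flag': P(plant 1) = 0.85·0.5965 / (0.85·0.5965 + 0.55·0.4035) ≈ 0.6956
After 'flag': P(plant 1) = 0.85·0.6956 / (0.85·0.6956 + 0.55·0.3044) ≈ 0.7793
After 'flag': P(plant 1) = 0.85·0.7793 / (0.85·0.7793 + 0.55·0.2207) ≈ 0.8451

0.8451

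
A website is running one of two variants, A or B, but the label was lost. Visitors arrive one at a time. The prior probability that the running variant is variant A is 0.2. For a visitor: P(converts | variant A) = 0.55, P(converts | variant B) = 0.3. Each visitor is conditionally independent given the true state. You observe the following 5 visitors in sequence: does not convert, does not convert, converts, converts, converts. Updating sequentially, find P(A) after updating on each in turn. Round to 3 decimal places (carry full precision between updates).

After 'does not convert': P(A) = 0.45·0.2000 / (0.45·0.2000 + 0.7·0.8000) ≈ 0.1385
After 'does not convert': P(A) = 0.45·0.1385 / (0.45·0.1385 + 0.7·0.8615) ≈ 0.0936
After 'converts': P(A) = 0.55·0.0936 / (0.55·0.0936 + 0.3·0.9064) ≈ 0.1592
After 'converts': P(A) = 0.55·0.1592 / (0.55·0.1592 + 0.3·0.8408) ≈ 0.2578
After 'converts': P(A) = 0.55·0.2578 / (0.55·0.2578 + 0.3·0.7422) ≈ 0.3890

0.389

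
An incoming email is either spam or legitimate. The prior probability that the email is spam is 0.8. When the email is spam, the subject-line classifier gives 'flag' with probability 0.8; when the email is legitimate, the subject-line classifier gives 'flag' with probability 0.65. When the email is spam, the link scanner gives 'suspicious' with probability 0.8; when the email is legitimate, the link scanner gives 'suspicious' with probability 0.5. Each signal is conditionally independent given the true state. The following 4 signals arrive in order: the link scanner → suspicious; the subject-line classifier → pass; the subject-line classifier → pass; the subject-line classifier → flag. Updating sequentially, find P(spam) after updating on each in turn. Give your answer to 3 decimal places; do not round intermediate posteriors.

0.720

After the link scanner='suspicious': P(spam) = 0.8·0.8000 / (0.8·0.8000 + 0.5·0.2000) ≈ 0.8649
After the subject-line classifier='pass': P(spam) = 0.2·0.8649 / (0.2·0.8649 + 0.35·0.1351) ≈ 0.7853
After the subject-line classifier='pass': P(spam) = 0.2·0.7853 / (0.2·0.7853 + 0.35·0.2147) ≈ 0.6764
After the subject-line classifier='flag': P(spam) = 0.8·0.6764 / (0.8·0.6764 + 0.65·0.3236) ≈ 0.7200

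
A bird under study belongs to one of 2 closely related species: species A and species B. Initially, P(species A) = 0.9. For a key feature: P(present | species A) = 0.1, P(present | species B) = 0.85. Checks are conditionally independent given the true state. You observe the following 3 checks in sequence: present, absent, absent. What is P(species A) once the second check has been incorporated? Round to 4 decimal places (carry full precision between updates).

0.8640

After 'present': P(species A) = 0.1·0.9000 / (0.1·0.9000 + 0.85·0.1000) ≈ 0.5143
After 'absent': P(species A) = 0.9·0.5143 / (0.9·0.5143 + 0.15·0.4857) ≈ 0.8640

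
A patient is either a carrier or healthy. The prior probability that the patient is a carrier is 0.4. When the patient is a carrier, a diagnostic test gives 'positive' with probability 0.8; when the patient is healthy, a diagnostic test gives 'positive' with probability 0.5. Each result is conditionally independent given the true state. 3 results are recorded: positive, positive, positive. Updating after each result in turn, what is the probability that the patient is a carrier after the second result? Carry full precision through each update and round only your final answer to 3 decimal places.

After 'positive': P(carrier) = 0.8·0.4000 / (0.8·0.4000 + 0.5·0.6000) ≈ 0.5161
After 'positive': P(carrier) = 0.8·0.5161 / (0.8·0.5161 + 0.5·0.4839) ≈ 0.6305

0.631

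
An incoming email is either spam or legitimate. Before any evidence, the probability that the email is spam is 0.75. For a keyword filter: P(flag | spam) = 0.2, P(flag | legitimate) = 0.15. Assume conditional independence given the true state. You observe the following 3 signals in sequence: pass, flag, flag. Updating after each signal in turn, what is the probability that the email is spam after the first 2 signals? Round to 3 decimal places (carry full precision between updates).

0.790

After 'pass': P(spam) = 0.8·0.7500 / (0.8·0.7500 + 0.85·0.2500) ≈ 0.7385
After 'flag': P(spam) = 0.2·0.7385 / (0.2·0.7385 + 0.15·0.2615) ≈ 0.7901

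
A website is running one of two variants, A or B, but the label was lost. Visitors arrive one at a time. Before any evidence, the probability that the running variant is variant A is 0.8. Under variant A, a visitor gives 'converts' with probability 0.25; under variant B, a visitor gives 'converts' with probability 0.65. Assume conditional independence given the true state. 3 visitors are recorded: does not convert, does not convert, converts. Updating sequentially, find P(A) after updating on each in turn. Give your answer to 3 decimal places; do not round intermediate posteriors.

0.876

After 'does not convert': P(A) = 0.75·0.8000 / (0.75·0.8000 + 0.35·0.2000) ≈ 0.8955
After 'does not convert': P(A) = 0.75·0.8955 / (0.75·0.8955 + 0.35·0.1045) ≈ 0.9484
After 'converts': P(A) = 0.25·0.9484 / (0.25·0.9484 + 0.65·0.0516) ≈ 0.8760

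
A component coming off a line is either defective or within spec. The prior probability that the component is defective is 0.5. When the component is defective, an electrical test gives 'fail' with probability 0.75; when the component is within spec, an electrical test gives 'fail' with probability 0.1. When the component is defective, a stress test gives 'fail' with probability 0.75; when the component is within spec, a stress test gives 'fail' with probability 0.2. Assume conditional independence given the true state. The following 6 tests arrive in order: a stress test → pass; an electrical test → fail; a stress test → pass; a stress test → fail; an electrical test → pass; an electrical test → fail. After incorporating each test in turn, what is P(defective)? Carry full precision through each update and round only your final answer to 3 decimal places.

Each posterior becomes the prior for the next update.
After a stress test='pass': P(defective) = 0.25·0.5000 / (0.25·0.5000 + 0.8·0.5000) ≈ 0.2381
After an electrical test='fail': P(defective) = 0.75·0.2381 / (0.75·0.2381 + 0.1·0.7619) ≈ 0.7009
After a stress test='pass': P(defective) = 0.25·0.7009 / (0.25·0.7009 + 0.8·0.2991) ≈ 0.4228
After a stress test='fail': P(defective) = 0.75·0.4228 / (0.75·0.4228 + 0.2·0.5772) ≈ 0.7331
After an electrical test='pass': P(defective) = 0.25·0.7331 / (0.25·0.7331 + 0.9·0.2669) ≈ 0.4328
After an electrical test='fail': P(defective) = 0.75·0.4328 / (0.75·0.4328 + 0.1·0.5672) ≈ 0.8512

0.851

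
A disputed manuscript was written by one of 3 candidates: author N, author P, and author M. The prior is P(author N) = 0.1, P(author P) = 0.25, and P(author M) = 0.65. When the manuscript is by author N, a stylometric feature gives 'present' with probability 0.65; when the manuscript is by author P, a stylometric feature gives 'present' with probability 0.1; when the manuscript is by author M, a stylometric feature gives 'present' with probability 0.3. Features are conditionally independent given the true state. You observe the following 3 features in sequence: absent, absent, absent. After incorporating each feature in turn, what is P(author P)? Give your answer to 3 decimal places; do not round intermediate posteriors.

After 'absent': normaliser = 0.35·0.1000 + 0.9·0.2500 + 0.7·0.6500; P(author N) ≈ 0.0490, P(author P) ≈ 0.3147, P(author M) ≈ 0.6364
After 'absent': normaliser = 0.35·0.0490 + 0.9·0.3147 + 0.7·0.6364; P(author N) ≈ 0.0230, P(author P) ≈ 0.3797, P(author M) ≈ 0.5973
After 'absent': normaliser = 0.35·0.0230 + 0.9·0.3797 + 0.7·0.5973; P(author N) ≈ 0.0105, P(author P) ≈ 0.4451, P(author M) ≈ 0.5445

0.445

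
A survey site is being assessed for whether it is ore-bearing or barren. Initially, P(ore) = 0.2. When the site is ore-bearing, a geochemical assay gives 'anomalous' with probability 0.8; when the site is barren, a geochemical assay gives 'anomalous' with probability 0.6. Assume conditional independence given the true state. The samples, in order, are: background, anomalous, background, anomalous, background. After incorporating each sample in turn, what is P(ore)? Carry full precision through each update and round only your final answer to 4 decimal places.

After 'background': P(ore) = 0.2·0.2000 / (0.2·0.2000 + 0.4·0.8000) ≈ 0.1111
After 'anomalous': P(ore) = 0.8·0.1111 / (0.8·0.1111 + 0.6·0.8889) ≈ 0.1429
After 'background': P(ore) = 0.2·0.1429 / (0.2·0.1429 + 0.4·0.8571) ≈ 0.0769
After 'anomalous': P(ore) = 0.8·0.0769 / (0.8·0.0769 + 0.6·0.9231) ≈ 0.1000
After 'background': P(ore) = 0.2·0.1000 / (0.2·0.1000 + 0.4·0.9000) ≈ 0.0526

0.0526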